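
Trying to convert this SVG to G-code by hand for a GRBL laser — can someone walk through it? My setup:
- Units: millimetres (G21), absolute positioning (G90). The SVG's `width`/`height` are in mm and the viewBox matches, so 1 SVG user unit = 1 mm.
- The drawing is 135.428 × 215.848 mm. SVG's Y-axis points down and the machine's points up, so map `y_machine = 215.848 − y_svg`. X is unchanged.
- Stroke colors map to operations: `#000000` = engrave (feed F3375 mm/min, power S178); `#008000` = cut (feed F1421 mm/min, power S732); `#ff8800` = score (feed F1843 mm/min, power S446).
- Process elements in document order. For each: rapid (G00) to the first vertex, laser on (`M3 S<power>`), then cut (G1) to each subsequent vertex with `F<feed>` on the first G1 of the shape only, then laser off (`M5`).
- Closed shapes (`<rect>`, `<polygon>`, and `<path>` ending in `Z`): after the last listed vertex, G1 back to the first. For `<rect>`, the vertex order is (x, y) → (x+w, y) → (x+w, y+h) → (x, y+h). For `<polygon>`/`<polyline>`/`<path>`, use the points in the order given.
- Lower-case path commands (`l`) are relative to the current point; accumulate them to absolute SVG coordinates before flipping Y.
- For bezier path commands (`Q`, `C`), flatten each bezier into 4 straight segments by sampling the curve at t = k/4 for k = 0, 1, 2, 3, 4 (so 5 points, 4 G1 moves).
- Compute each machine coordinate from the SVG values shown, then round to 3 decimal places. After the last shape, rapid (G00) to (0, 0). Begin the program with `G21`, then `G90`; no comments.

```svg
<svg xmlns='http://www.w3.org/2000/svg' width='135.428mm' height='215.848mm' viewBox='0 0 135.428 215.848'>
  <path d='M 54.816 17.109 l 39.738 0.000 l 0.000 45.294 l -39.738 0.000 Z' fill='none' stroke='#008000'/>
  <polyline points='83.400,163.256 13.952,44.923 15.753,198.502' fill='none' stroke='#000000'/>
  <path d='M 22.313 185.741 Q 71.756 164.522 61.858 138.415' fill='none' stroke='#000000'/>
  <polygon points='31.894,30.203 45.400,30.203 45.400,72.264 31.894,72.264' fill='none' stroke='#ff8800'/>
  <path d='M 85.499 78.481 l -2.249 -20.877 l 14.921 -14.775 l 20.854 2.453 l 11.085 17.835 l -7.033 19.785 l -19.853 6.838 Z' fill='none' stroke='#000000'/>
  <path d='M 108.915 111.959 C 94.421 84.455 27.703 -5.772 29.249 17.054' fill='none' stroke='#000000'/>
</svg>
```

viewBox `0 0 135.428 215.848` with mm width/height → 1 unit = 1 mm. Flip: y_m = 215.848 − y_svg.

**Shape 1** — `<path>` rectangle, stroke `#008000` → cut (S732, F1421). Machine vertices: (54.816,198.739) → (94.554,198.739) → (94.554,153.445) → (54.816,153.445) → (54.816,198.739). Closed: final G1 returns to the first vertex.

**Shape 2** — `<polyline>` open polyline, stroke `#000000` → engrave (S178, F3375). Machine vertices: (83.400,52.592) → (13.952,170.925) → (15.753,17.346). Open path.

**Shape 3** — `<path>` quadratic bezier, stroke `#000000` → engrave (S178, F3375). Control points (SVG): P0=(22.313,185.741), P1=(71.756,164.522), P2=(61.858,138.415); sampled at t=k/4. Machine vertices: (22.313,30.107) → (43.326,41.022) → (56.921,52.548) → (63.098,64.685) → (61.858,77.433). Open path.

**Shape 4** — `<polygon>` rectangle, stroke `#ff8800` → score (S446, F1843). Machine vertices: (31.894,185.645) → (45.400,185.645) → (45.400,143.584) → (31.894,143.584) → (31.894,185.645). Closed: final G1 returns to the first vertex.

**Shape 5** — `<path>` regular polygon, stroke `#000000` → engrave (S178, F3375). Machine vertices: (85.499,137.367) → (83.250,158.244) → (98.171,173.019) → (119.025,170.566) → (130.110,152.731) → (123.077,132.946) → (103.224,126.108) → (85.499,137.367). Closed: final G1 returns to the first vertex.

**Shape 6** — `<path>` cubic bezier, stroke `#000000` → engrave (S178, F3375). Control points (SVG): P0=(108.915,111.959), P1=(94.421,84.455), P2=(27.703,-5.772), P3=(29.249,17.054); sampled at t=k/4. Machine vertices: (108.915,103.889) → (90.135,133.531) → (63.067,170.215) → (39.006,197.463) → (29.249,198.794). Open path.

G21
G90
G00 X54.816 Y198.739
M3 S732
G1 X94.554 Y198.739 F1421
G1 X94.554 Y153.445
G1 X54.816 Y153.445
G1 X54.816 Y198.739
M5
G00 X83.400 Y52.592
M3 S178
G1 X13.952 Y170.925 F3375
G1 X15.753 Y17.346
M5
G00 X22.313 Y30.107
M3 S178
G1 X43.326 Y41.022 F3375
G1 X56.921 Y52.548
G1 X63.098 Y64.685
G1 X61.858 Y77.433
M5
G00 X31.894 Y185.645
M3 S446
G1 X45.400 Y185.645 F1843
G1 X45.400 Y143.584
G1 X31.894 Y143.584
G1 X31.894 Y185.645
M5
G00 X85.499 Y137.367
M3 S178
G1 X83.250 Y158.244 F3375
G1 X98.171 Y173.019
G1 X119.025 Y170.566
G1 X130.110 Y152.731
G1 X123.077 Y132.946
G1 X103.224 Y126.108
G1 X85.499 Y137.367
M5
G00 X108.915 Y103.889
M3 S178
G1 X90.135 Y133.531 F3375
G1 X63.067 Y170.215
G1 X39.006 Y197.463
G1 X29.249 Y198.794
M5
G00 X0.000 Y0.000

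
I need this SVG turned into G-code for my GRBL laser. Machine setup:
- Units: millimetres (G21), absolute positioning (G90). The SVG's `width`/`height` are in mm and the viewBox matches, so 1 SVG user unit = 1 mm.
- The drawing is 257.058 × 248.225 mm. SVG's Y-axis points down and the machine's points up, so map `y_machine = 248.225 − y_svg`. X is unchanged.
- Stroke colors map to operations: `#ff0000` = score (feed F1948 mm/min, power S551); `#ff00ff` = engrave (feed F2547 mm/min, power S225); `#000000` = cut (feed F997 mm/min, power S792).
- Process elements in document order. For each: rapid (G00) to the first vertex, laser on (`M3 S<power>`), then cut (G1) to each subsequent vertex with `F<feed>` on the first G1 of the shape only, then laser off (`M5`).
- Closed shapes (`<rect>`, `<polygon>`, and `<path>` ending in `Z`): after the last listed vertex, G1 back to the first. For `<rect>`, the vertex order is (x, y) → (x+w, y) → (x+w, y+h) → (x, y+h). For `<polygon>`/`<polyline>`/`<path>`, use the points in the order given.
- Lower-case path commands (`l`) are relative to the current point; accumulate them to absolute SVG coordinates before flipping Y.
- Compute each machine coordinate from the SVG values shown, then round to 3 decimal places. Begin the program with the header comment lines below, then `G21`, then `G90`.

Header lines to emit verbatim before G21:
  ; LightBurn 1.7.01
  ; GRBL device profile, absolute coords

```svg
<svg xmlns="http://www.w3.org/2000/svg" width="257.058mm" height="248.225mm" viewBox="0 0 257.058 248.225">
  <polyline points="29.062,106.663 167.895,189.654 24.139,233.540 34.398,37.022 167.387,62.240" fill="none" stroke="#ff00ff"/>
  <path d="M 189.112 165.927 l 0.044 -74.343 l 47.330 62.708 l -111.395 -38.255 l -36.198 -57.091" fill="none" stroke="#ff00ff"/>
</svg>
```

; LightBurn 1.7.01
; GRBL device profile, absolute coords
G21
G90
G00 X29.062 Y141.562
M3 S225
G1 X167.895 Y58.571 F2547
G1 X24.139 Y14.685
G1 X34.398 Y211.203
G1 X167.387 Y185.985
M5
G00 X189.112 Y82.298
M3 S225
G1 X189.156 Y156.641 F2547
G1 X236.486 Y93.933
G1 X125.091 Y132.188
G1 X88.893 Y189.279
M5

1 u = 1 mm; y_m = 248.225 − y.

[1] `<polyline>` open polyline, #ff00ff→engrave S225 F2547: (29.062,141.562) → (167.895,58.571) → (24.139,14.685) → (34.398,211.203) → (167.387,185.985)

[2] `<path>` open polyline, #ff00ff→engrave S225 F2547: (189.112,82.298) → (189.156,156.641) → (236.486,93.933) → (125.091,132.188) → (88.893,189.279)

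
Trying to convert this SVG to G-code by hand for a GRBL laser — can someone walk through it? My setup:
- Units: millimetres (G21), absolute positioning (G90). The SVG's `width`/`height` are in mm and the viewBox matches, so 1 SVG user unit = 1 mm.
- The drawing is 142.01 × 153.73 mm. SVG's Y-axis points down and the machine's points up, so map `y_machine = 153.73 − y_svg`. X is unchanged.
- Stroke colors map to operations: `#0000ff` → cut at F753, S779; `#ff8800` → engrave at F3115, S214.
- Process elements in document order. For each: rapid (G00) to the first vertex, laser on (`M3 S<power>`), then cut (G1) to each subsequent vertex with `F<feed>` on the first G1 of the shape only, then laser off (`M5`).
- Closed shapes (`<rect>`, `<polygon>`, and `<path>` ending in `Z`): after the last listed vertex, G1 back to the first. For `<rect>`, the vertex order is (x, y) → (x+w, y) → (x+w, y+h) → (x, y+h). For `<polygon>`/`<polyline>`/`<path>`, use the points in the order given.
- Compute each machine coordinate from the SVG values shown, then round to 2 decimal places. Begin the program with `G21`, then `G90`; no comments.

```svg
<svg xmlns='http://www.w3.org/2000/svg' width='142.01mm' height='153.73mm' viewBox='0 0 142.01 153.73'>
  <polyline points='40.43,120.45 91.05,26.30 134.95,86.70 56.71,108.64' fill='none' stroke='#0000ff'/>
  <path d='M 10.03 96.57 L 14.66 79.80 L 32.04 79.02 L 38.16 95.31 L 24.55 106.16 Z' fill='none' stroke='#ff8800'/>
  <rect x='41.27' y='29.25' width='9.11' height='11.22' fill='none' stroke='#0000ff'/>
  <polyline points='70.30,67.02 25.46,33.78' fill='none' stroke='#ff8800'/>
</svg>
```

G21
G90
G00 X40.43 Y33.28
M3 S779
G1 X91.05 Y127.43 F753
G1 X134.95 Y67.03
G1 X56.71 Y45.09
M5
G00 X10.03 Y57.16
M3 S214
G1 X14.66 Y73.93 F3115
G1 X32.04 Y74.71
G1 X38.16 Y58.42
G1 X24.55 Y47.57
G1 X10.03 Y57.16
M5
G00 X41.27 Y124.48
M3 S779
G1 X50.38 Y124.48 F753
G1 X50.38 Y113.26
G1 X41.27 Y113.26
G1 X41.27 Y124.48
M5
G00 X70.30 Y86.71
M3 S214
G1 X25.46 Y119.95 F3115
M5

viewBox `0 0 142.01 153.73` with mm width/height → 1 unit = 1 mm. Flip: y_m = 153.73 − y_svg.

**Shape 1** — `<polyline>` open polyline, stroke `#0000ff` → cut (S779, F753). Machine vertices: (40.43,33.28) → (91.05,127.43) → (134.95,67.03) → (56.71,45.09). Open path.

**Shape 2** — `<path>` regular polygon, stroke `#ff8800` → engrave (S214, F3115). Machine vertices: (10.03,57.16) → (14.66,73.93) → (32.04,74.71) → (38.16,58.42) → (24.55,47.57) → (10.03,57.16). Closed: final G1 returns to the first vertex.

**Shape 3** — `<rect>` rectangle, stroke `#0000ff` → cut (S779, F753). Machine vertices: (41.27,124.48) → (50.38,124.48) → (50.38,113.26) → (41.27,113.26) → (41.27,124.48). Closed: final G1 returns to the first vertex.

**Shape 4** — `<polyline>` line segment, stroke `#ff8800` → engrave (S214, F3115). Machine vertices: (70.30,86.71) → (25.46,119.95). Open path.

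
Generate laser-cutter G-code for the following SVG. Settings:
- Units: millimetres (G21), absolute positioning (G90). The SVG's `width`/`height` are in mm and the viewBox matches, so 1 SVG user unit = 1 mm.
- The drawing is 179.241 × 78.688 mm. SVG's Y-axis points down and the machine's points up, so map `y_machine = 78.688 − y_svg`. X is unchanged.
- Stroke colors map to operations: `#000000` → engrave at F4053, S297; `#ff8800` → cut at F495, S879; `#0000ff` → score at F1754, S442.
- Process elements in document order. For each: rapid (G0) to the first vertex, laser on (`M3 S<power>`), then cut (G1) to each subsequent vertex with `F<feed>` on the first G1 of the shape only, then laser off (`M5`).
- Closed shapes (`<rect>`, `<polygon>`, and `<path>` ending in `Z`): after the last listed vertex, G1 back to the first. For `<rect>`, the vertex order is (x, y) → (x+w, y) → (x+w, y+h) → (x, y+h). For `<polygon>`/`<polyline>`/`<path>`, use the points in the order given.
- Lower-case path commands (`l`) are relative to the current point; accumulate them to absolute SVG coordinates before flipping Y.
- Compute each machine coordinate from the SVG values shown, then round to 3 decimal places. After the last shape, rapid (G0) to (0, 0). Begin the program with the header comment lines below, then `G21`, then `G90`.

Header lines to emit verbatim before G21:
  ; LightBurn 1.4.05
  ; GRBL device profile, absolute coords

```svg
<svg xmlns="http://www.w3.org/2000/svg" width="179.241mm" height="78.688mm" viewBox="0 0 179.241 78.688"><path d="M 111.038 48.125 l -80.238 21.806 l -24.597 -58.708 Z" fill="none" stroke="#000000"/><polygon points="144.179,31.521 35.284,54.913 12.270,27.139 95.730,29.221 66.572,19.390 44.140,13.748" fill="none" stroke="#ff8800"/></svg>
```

viewBox `0 0 179.241 78.688` with mm width/height → 1 unit = 1 mm. Flip: y_m = 78.688 − y_svg.

**Shape 1** — `<path>` closed polygon, stroke `#000000` → engrave (S297, F4053). Machine vertices: (111.038,30.563) → (30.800,8.757) → (6.203,67.465) → (111.038,30.563). Closed: final G1 returns to the first vertex.

**Shape 2** — `<polygon>` closed polygon, stroke `#ff8800` → cut (S879, F495). Machine vertices: (144.179,47.167) → (35.284,23.775) → (12.270,51.549) → (95.730,49.467) → (66.572,59.298) → (44.140,64.940) → (144.179,47.167). Closed: final G1 returns to the first vertex.

; LightBurn 1.4.05
; GRBL device profile, absolute coords
G21
G90
G0 X111.038 Y30.563
M3 S297
G1 X30.800 Y8.757 F4053
G1 X6.203 Y67.465
G1 X111.038 Y30.563
M5
G0 X144.179 Y47.167
M3 S879
G1 X35.284 Y23.775 F495
G1 X12.270 Y51.549
G1 X95.730 Y49.467
G1 X66.572 Y59.298
G1 X44.140 Y64.940
G1 X144.179 Y47.167
M5
G0 X0.000 Y0.000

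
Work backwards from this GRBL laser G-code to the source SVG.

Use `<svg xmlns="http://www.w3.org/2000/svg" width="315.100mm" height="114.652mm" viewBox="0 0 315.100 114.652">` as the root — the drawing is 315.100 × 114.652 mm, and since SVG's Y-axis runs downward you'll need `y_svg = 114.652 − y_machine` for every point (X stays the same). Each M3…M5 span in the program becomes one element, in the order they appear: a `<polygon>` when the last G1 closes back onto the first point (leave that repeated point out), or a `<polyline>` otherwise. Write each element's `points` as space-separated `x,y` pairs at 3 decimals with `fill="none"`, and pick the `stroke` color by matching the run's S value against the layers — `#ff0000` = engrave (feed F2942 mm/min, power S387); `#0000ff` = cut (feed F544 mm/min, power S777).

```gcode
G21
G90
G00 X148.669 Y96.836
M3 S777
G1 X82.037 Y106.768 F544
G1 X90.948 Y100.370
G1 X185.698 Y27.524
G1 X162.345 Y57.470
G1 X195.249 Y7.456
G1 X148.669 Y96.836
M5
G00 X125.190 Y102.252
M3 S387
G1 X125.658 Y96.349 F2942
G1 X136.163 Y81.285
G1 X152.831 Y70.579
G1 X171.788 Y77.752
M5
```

<svg xmlns="http://www.w3.org/2000/svg" width="315.100mm" height="114.652mm" viewBox="0 0 315.100 114.652">
  <polygon points="148.669,17.816 82.037,7.884 90.948,14.282 185.698,87.128 162.345,57.182 195.249,107.196" fill="none" stroke="#0000ff"/>
  <polyline points="125.190,12.400 125.658,18.303 136.163,33.367 152.831,44.073 171.788,36.900" fill="none" stroke="#ff0000"/>
</svg>

Each laser-on run becomes one SVG element. Flip Y back into SVG space with y_svg = 114.652 − y_machine.

Run 1: power S777 maps to stroke `#0000ff` (cut). The run returns to its start, so emit a `<polygon>` with points (Y-flipped): 148.669,17.816 82.037,7.884 90.948,14.282 185.698,87.128 162.345,57.182 195.249,107.196.

Run 2: the run's S387 means `#ff0000` (engrave). The run is open, so emit a `<polyline>` with points (Y-flipped): 125.190,12.400 125.658,18.303 136.163,33.367 152.831,44.073 171.788,36.900.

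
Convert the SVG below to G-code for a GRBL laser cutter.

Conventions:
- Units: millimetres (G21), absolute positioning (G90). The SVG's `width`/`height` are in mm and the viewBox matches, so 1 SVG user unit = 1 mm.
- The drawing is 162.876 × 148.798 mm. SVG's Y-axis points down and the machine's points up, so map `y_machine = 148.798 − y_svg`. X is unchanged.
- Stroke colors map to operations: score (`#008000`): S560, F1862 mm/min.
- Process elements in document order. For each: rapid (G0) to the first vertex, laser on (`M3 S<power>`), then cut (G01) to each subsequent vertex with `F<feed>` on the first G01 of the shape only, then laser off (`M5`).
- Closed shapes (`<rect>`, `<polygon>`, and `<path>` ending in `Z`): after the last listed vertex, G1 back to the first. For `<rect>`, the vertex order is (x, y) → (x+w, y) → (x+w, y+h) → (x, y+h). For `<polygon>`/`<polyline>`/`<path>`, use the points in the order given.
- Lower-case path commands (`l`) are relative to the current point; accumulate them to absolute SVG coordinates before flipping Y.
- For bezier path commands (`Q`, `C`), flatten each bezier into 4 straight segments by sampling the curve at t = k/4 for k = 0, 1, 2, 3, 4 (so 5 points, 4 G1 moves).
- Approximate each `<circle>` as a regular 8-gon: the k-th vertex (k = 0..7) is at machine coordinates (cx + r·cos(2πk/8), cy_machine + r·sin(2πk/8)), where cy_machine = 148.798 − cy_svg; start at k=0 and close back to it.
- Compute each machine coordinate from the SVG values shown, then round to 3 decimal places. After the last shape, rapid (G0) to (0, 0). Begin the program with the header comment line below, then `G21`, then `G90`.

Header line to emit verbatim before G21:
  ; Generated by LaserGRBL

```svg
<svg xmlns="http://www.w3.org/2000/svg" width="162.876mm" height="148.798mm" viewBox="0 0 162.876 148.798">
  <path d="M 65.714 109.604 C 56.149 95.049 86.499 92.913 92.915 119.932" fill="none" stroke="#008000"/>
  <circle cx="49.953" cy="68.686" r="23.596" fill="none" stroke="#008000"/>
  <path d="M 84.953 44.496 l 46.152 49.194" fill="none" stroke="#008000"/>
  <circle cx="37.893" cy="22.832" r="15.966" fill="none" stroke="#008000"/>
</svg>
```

1 u = 1 mm; y_m = 148.798 − y.

[1] `<path>` cubic bezier, #008000→score S560 F1862: (65.714,39.194) → (65.027,47.520) → (73.322,49.620) → (84.613,43.925) → (92.915,28.866)

[2] `<circle>` circle, #008000→score S560 F1862: (73.549,80.112) → (66.638,96.797) → (49.953,103.708) → (33.268,96.797) → (26.357,80.112) → (33.268,63.427) → (49.953,56.516) → (66.638,63.427) → (73.549,80.112) (closed)

[3] `<path>` line segment, #008000→score S560 F1862: (84.953,104.302) → (131.105,55.108)

[4] `<circle>` circle, #008000→score S560 F1862: (53.859,125.966) → (49.183,137.256) → (37.893,141.932) → (26.603,137.256) → (21.927,125.966) → (26.603,114.676) → (37.893,110.000) → (49.183,114.676) → (53.859,125.966) (closed)

; Generated by LaserGRBL
G21
G90
G0 X65.714 Y39.194
M3 S560
G01 X65.027 Y47.520 F1862
G01 X73.322 Y49.620
G01 X84.613 Y43.925
G01 X92.915 Y28.866
M5
G0 X73.549 Y80.112
M3 S560
G01 X66.638 Y96.797 F1862
G01 X49.953 Y103.708
G01 X33.268 Y96.797
G01 X26.357 Y80.112
G01 X33.268 Y63.427
G01 X49.953 Y56.516
G01 X66.638 Y63.427
G01 X73.549 Y80.112
M5
G0 X84.953 Y104.302
M3 S560
G01 X131.105 Y55.108 F1862
M5
G0 X53.859 Y125.966
M3 S560
G01 X49.183 Y137.256 F1862
G01 X37.893 Y141.932
G01 X26.603 Y137.256
G01 X21.927 Y125.966
G01 X26.603 Y114.676
G01 X37.893 Y110.000
G01 X49.183 Y114.676
G01 X53.859 Y125.966
M5
G0 X0.000 Y0.000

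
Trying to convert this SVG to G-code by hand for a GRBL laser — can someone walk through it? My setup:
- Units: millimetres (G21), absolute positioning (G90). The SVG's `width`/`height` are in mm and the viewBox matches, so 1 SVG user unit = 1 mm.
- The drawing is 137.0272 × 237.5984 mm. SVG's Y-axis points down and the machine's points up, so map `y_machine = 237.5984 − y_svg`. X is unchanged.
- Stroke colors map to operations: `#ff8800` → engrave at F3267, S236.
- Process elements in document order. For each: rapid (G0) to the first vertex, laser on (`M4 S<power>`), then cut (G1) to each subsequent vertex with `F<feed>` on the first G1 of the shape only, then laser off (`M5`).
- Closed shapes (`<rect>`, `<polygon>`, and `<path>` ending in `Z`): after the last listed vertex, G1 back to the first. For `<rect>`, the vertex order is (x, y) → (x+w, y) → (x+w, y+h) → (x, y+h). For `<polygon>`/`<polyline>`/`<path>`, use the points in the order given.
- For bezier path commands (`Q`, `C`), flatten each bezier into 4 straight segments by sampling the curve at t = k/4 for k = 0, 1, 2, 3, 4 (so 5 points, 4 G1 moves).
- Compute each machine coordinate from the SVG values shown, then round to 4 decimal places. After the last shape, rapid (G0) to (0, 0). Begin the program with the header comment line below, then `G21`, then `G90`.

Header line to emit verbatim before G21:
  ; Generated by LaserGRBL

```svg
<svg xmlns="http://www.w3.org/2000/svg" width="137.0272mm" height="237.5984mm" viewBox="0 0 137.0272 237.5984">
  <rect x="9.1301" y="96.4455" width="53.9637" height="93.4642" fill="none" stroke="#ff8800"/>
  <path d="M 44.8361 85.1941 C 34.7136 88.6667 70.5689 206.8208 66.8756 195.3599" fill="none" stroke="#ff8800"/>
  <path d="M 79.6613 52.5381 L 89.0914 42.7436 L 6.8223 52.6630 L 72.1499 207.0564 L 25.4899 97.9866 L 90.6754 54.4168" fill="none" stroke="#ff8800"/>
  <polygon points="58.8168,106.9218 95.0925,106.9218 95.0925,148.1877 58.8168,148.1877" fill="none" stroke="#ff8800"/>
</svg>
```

; Generated by LaserGRBL
G21
G90
G0 X9.1301 Y141.1529
M4 S236
G1 X63.0938 Y141.1529 F3267
G1 X63.0938 Y47.6887
G1 X9.1301 Y47.6887
G1 X9.1301 Y141.1529
M5
G0 X44.8361 Y152.4043
M4 S236
G1 X44.5287 Y132.1142 F3267
G1 X53.4449 Y91.7213
G1 X63.5666 Y54.1285
G1 X66.8756 Y42.2385
M5
G0 X79.6613 Y185.0603
M4 S236
G1 X89.0914 Y194.8548 F3267
G1 X6.8223 Y184.9354
G1 X72.1499 Y30.5420
G1 X25.4899 Y139.6118
G1 X90.6754 Y183.1816
M5
G0 X58.8168 Y130.6766
M4 S236
G1 X95.0925 Y130.6766 F3267
G1 X95.0925 Y89.4107
G1 X58.8168 Y89.4107
G1 X58.8168 Y130.6766
M5
G0 X0.0000 Y0.0000

1 u = 1 mm; y_m = 237.5984 − y.

[1] `<rect>` rectangle, #ff8800→engrave S236 F3267: (9.1301,141.1529) → (63.0938,141.1529) → (63.0938,47.6887) → (9.1301,47.6887) → (9.1301,141.1529) (closed)

[2] `<path>` cubic bezier, #ff8800→engrave S236 F3267: (44.8361,152.4043) → (44.5287,132.1142) → (53.4449,91.7213) → (63.5666,54.1285) → (66.8756,42.2385)

[3] `<path>` open polyline, #ff8800→engrave S236 F3267: (79.6613,185.0603) → (89.0914,194.8548) → (6.8223,184.9354) → (72.1499,30.5420) → (25.4899,139.6118) → (90.6754,183.1816)

[4] `<polygon>` rectangle, #ff8800→engrave S236 F3267: (58.8168,130.6766) → (95.0925,130.6766) → (95.0925,89.4107) → (58.8168,89.4107) → (58.8168,130.6766) (closed)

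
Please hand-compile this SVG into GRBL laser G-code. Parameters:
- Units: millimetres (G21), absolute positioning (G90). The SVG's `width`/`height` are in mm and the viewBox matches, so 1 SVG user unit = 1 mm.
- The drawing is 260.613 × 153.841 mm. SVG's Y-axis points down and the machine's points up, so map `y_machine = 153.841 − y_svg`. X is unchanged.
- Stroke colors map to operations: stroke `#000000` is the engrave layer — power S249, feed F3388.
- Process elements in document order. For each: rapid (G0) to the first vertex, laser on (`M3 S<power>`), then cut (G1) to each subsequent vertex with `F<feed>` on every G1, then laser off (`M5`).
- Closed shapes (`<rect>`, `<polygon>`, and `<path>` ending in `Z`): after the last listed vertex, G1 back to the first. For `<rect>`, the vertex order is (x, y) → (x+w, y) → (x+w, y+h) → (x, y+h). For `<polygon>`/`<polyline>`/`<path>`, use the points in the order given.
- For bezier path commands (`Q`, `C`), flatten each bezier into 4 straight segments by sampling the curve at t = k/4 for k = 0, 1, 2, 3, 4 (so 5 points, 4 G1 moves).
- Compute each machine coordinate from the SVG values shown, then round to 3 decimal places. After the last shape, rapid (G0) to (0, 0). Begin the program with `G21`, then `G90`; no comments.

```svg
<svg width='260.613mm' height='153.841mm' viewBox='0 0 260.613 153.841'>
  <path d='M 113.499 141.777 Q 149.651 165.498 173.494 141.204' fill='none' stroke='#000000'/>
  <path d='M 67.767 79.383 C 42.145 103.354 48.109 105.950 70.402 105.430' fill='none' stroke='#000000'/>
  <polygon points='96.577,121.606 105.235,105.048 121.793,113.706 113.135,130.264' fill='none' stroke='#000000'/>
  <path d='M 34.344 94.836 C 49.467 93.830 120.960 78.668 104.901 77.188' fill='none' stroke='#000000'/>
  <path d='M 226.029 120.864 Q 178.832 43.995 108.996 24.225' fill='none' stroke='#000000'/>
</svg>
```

G21
G90
G0 X113.499 Y12.064
M3 S249
G1 X130.806 Y3.204 F3388
G1 X146.574 Y0.347 F3388
G1 X160.803 Y3.491 F3388
G1 X173.494 Y12.637 F3388
M5
G0 X67.767 Y74.458
M3 S249
G1 X54.234 Y60.202 F3388
G1 X51.116 Y52.250 F3388
G1 X56.982 Y48.891 F3388
G1 X70.402 Y48.411 F3388
M5
G0 X96.577 Y32.235
M3 S249
G1 X105.235 Y48.793 F3388
G1 X121.793 Y40.135 F3388
G1 X113.135 Y23.577 F3388
G1 X96.577 Y32.235 F3388
M5
G0 X34.344 Y59.005
M3 S249
G1 X54.007 Y61.979 F3388
G1 X81.316 Y67.651 F3388
G1 X102.778 Y73.413 F3388
G1 X104.901 Y76.653 F3388
M5
G0 X226.029 Y32.977
M3 S249
G1 X201.016 Y67.843 F3388
G1 X173.172 Y95.571 F3388
G1 X142.499 Y116.162 F3388
G1 X108.996 Y129.616 F3388
M5
G0 X0.000 Y0.000

viewBox `0 0 260.613 153.841` with mm width/height → 1 unit = 1 mm. Flip: y_m = 153.841 − y_svg.

**Shape 1** — `<path>` quadratic bezier, stroke `#000000` → engrave (S249, F3388). Control points (SVG): P0=(113.499,141.777), P1=(149.651,165.498), P2=(173.494,141.204); sampled at t=k/4. Machine vertices: (113.499,12.064) → (130.806,3.204) → (146.574,0.347) → (160.803,3.491) → (173.494,12.637). Open path.

**Shape 2** — `<path>` cubic bezier, stroke `#000000` → engrave (S249, F3388). Control points (SVG): P0=(67.767,79.383), P1=(42.145,103.354), P2=(48.109,105.950), P3=(70.402,105.430); sampled at t=k/4. Machine vertices: (67.767,74.458) → (54.234,60.202) → (51.116,52.250) → (56.982,48.891) → (70.402,48.411). Open path.

**Shape 3** — `<polygon>` regular polygon, stroke `#000000` → engrave (S249, F3388). Machine vertices: (96.577,32.235) → (105.235,48.793) → (121.793,40.135) → (113.135,23.577) → (96.577,32.235). Closed: final G1 returns to the first vertex.

**Shape 4** — `<path>` cubic bezier, stroke `#000000` → engrave (S249, F3388). Control points (SVG): P0=(34.344,94.836), P1=(49.467,93.830), P2=(120.960,78.668), P3=(104.901,77.188); sampled at t=k/4. Machine vertices: (34.344,59.005) → (54.007,61.979) → (81.316,67.651) → (102.778,73.413) → (104.901,76.653). Open path.

**Shape 5** — `<path>` quadratic bezier, stroke `#000000` → engrave (S249, F3388). Control points (SVG): P0=(226.029,120.864), P1=(178.832,43.995), P2=(108.996,24.225); sampled at t=k/4. Machine vertices: (226.029,32.977) → (201.016,67.843) → (173.172,95.571) → (142.499,116.162) → (108.996,129.616). Open path.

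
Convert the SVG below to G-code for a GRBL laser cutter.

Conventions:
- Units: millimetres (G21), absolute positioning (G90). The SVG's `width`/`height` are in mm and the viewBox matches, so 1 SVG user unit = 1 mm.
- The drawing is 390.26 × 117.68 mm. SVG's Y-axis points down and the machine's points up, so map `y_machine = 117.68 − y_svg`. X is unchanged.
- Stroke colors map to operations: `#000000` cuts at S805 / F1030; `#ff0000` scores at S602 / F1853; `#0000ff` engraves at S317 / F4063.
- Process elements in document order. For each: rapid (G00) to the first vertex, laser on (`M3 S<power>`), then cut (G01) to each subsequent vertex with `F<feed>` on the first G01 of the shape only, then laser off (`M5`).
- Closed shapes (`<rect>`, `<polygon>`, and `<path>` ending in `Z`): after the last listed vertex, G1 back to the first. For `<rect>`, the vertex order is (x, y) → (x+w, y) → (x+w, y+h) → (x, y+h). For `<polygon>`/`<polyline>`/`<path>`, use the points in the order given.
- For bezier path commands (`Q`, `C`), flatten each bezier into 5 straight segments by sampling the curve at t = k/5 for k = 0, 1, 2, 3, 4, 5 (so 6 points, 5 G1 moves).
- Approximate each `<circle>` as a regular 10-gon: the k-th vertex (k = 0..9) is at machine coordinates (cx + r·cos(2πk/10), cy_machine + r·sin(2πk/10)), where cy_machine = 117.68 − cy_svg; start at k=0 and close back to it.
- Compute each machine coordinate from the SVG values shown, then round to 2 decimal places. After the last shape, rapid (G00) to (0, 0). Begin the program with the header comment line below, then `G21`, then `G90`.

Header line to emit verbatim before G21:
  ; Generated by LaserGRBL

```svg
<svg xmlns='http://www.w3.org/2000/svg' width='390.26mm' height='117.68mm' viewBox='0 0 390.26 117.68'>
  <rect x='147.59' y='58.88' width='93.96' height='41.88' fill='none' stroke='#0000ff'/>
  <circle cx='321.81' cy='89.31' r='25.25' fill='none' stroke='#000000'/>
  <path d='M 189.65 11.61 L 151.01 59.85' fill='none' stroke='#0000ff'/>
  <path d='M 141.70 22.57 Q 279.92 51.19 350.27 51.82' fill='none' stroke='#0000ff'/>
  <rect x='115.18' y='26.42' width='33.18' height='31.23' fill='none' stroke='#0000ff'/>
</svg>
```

Since the viewBox matches the mm dimensions, user units are millimetres directly. The only transform is the Y-flip y_m = 117.68 − y_svg.

Shape 1 is a rectangle drawn with `<rect>`. Its stroke #0000ff means engrave at S317, F4063. After flipping Y the toolpath is (147.59,58.80) → (241.55,58.80) → (241.55,16.92) → (147.59,16.92) → (147.59,58.80), returning to the start.

Shape 2 is a circle drawn with `<circle>`. Its stroke #000000 means cut at S805, F1030. After flipping Y the toolpath is (347.06,28.37) → (342.24,43.21) → (329.61,52.38) → (314.01,52.38) → (301.38,43.21) → (296.56,28.37) → (301.38,13.53) → (314.01,4.36) → (329.61,4.36) → (342.24,13.53) → (347.06,28.37), returning to the start.

Shape 3 is a line segment drawn with `<path>`. Its stroke #0000ff means engrave at S317, F4063. After flipping Y the toolpath is (189.65,106.07) → (151.01,57.83).

Shape 4 is a quadratic bezier drawn with `<path>`. Its stroke #0000ff means engrave at S317, F4063. After flipping Y the toolpath is (141.70,95.11) → (194.27,84.78) → (241.42,76.69) → (283.13,70.84) → (319.42,67.23) → (350.27,65.86).

Shape 5 is a rectangle drawn with `<rect>`. Its stroke #0000ff means engrave at S317, F4063. After flipping Y the toolpath is (115.18,91.26) → (148.36,91.26) → (148.36,60.03) → (115.18,60.03) → (115.18,91.26), returning to the start.

; Generated by LaserGRBL
G21
G90
G00 X147.59 Y58.80
M3 S317
G01 X241.55 Y58.80 F4063
G01 X241.55 Y16.92
G01 X147.59 Y16.92
G01 X147.59 Y58.80
M5
G00 X347.06 Y28.37
M3 S805
G01 X342.24 Y43.21 F1030
G01 X329.61 Y52.38
G01 X314.01 Y52.38
G01 X301.38 Y43.21
G01 X296.56 Y28.37
G01 X301.38 Y13.53
G01 X314.01 Y4.36
G01 X329.61 Y4.36
G01 X342.24 Y13.53
G01 X347.06 Y28.37
M5
G00 X189.65 Y106.07
M3 S317
G01 X151.01 Y57.83 F4063
M5
G00 X141.70 Y95.11
M3 S317
G01 X194.27 Y84.78 F4063
G01 X241.42 Y76.69
G01 X283.13 Y70.84
G01 X319.42 Y67.23
G01 X350.27 Y65.86
M5
G00 X115.18 Y91.26
M3 S317
G01 X148.36 Y91.26 F4063
G01 X148.36 Y60.03
G01 X115.18 Y60.03
G01 X115.18 Y91.26
M5
G00 X0.00 Y0.00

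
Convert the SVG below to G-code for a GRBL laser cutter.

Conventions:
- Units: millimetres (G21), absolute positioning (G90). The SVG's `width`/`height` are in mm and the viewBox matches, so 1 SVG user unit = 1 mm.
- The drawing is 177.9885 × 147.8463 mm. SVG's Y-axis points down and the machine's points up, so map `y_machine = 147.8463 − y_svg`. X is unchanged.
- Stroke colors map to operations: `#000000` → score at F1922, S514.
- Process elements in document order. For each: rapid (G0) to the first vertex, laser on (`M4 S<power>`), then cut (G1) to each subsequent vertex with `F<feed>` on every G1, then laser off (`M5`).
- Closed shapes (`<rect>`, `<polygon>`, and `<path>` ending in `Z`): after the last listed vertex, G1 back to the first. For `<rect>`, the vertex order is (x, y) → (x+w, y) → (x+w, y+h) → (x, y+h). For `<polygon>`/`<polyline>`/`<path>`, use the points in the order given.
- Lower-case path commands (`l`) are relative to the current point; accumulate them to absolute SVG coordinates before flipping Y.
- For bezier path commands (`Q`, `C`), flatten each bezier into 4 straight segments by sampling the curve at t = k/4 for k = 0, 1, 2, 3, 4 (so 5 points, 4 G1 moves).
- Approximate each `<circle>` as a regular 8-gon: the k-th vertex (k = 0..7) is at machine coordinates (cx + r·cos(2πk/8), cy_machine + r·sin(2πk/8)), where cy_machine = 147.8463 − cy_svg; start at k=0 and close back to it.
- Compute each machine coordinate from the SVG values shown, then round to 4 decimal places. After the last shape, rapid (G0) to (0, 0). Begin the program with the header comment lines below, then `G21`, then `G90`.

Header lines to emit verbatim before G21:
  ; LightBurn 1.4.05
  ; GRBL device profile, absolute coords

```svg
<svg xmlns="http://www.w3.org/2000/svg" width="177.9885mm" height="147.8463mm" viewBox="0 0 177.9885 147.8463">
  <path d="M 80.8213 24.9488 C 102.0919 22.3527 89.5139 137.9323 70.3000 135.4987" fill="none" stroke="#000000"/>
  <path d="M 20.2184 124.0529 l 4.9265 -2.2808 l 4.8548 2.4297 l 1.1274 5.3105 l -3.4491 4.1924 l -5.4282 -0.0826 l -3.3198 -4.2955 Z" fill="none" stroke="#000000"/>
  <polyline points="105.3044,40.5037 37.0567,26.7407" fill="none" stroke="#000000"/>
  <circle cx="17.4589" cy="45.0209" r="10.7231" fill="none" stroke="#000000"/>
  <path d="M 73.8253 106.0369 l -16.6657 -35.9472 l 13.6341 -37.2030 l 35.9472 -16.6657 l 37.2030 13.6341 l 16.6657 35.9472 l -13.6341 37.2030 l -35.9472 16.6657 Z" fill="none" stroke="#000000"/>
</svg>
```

viewBox `0 0 177.9885 147.8463` with mm width/height → 1 unit = 1 mm. Flip: y_m = 147.8463 − y_svg.

**Shape 1** — `<path>` cubic bezier, stroke `#000000` → score (S514, F1922). Control points (SVG): P0=(80.8213,24.9488), P1=(102.0919,22.3527), P2=(89.5139,137.9323), P3=(70.3000,135.4987); sampled at t=k/4. Machine vertices: (80.8213,122.8975) → (90.8528,106.3771) → (90.7423,67.6835) → (83.0410,28.9594) → (70.3000,12.3476). Open path.

**Shape 2** — `<path>` regular polygon, stroke `#000000` → score (S514, F1922). Machine vertices: (20.2184,23.7934) → (25.1449,26.0742) → (29.9997,23.6445) → (31.1271,18.3340) → (27.6780,14.1416) → (22.2498,14.2242) → (18.9300,18.5197) → (20.2184,23.7934). Closed: final G1 returns to the first vertex.

**Shape 3** — `<polyline>` line segment, stroke `#000000` → score (S514, F1922). Machine vertices: (105.3044,107.3426) → (37.0567,121.1056). Open path.

**Shape 4** — `<circle>` circle, stroke `#000000` → score (S514, F1922). Machine vertices: (28.1820,102.8254) → (25.0413,110.4078) → (17.4589,113.5485) → (9.8765,110.4078) → (6.7358,102.8254) → (9.8765,95.2430) → (17.4589,92.1023) → (25.0413,95.2430) → (28.1820,102.8254). Closed: final G1 returns to the first vertex.

**Shape 5** — `<path>` regular polygon, stroke `#000000` → score (S514, F1922). Machine vertices: (73.8253,41.8094) → (57.1596,77.7566) → (70.7937,114.9596) → (106.7409,131.6253) → (143.9439,117.9912) → (160.6096,82.0440) → (146.9755,44.8410) → (111.0283,28.1753) → (73.8253,41.8094). Closed: final G1 returns to the first vertex.

; LightBurn 1.4.05
; GRBL device profile, absolute coords
G21
G90
G0 X80.8213 Y122.8975
M4 S514
G1 X90.8528 Y106.3771 F1922
G1 X90.7423 Y67.6835 F1922
G1 X83.0410 Y28.9594 F1922
G1 X70.3000 Y12.3476 F1922
M5
G0 X20.2184 Y23.7934
M4 S514
G1 X25.1449 Y26.0742 F1922
G1 X29.9997 Y23.6445 F1922
G1 X31.1271 Y18.3340 F1922
G1 X27.6780 Y14.1416 F1922
G1 X22.2498 Y14.2242 F1922
G1 X18.9300 Y18.5197 F1922
G1 X20.2184 Y23.7934 F1922
M5
G0 X105.3044 Y107.3426
M4 S514
G1 X37.0567 Y121.1056 F1922
M5
G0 X28.1820 Y102.8254
M4 S514
G1 X25.0413 Y110.4078 F1922
G1 X17.4589 Y113.5485 F1922
G1 X9.8765 Y110.4078 F1922
G1 X6.7358 Y102.8254 F1922
G1 X9.8765 Y95.2430 F1922
G1 X17.4589 Y92.1023 F1922
G1 X25.0413 Y95.2430 F1922
G1 X28.1820 Y102.8254 F1922
M5
G0 X73.8253 Y41.8094
M4 S514
G1 X57.1596 Y77.7566 F1922
G1 X70.7937 Y114.9596 F1922
G1 X106.7409 Y131.6253 F1922
G1 X143.9439 Y117.9912 F1922
G1 X160.6096 Y82.0440 F1922
G1 X146.9755 Y44.8410 F1922
G1 X111.0283 Y28.1753 F1922
G1 X73.8253 Y41.8094 F1922
M5
G0 X0.0000 Y0.0000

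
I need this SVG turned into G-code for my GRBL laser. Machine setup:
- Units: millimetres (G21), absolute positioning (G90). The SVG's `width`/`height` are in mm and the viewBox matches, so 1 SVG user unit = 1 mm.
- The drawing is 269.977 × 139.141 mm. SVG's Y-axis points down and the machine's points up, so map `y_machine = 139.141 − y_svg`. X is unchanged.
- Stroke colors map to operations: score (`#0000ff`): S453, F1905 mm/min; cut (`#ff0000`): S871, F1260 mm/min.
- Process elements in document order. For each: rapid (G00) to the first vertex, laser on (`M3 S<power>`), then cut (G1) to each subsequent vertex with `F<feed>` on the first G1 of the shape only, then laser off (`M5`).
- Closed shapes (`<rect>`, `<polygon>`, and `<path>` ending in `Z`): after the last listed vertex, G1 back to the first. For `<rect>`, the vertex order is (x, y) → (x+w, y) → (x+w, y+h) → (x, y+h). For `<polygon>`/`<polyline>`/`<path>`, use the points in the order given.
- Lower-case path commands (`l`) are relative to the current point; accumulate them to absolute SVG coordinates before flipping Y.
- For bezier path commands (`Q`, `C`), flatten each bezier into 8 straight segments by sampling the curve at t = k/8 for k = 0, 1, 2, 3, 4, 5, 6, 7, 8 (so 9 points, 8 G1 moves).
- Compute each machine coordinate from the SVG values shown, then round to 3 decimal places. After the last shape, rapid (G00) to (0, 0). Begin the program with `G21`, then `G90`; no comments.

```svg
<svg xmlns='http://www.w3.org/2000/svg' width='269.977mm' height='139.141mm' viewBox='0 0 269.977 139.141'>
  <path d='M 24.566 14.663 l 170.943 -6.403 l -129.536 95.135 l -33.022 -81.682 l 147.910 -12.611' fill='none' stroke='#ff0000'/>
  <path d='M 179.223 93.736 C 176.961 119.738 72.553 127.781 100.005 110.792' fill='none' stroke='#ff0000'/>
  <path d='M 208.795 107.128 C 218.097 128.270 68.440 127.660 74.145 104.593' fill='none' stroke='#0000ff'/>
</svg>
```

G21
G90
G00 X24.566 Y124.478
M3 S871
G1 X195.509 Y130.881 F1260
G1 X65.973 Y35.746
G1 X32.951 Y117.428
G1 X180.861 Y130.039
M5
G00 X179.223 Y45.405
M3 S871
G1 X174.044 Y36.510 F1260
G1 X162.030 Y29.381
G1 X145.926 Y24.102
G1 X128.471 Y20.755
G1 X112.410 Y19.424
G1 X100.483 Y20.190
G1 X95.434 Y23.138
G1 X100.005 Y28.349
M5
G00 X208.795 Y32.013
M3 S453
G1 X205.446 Y25.106 F1905
G1 X190.878 Y20.246
G1 X168.774 Y17.442
G1 X142.819 Y16.702
G1 X116.695 Y18.034
G1 X94.085 Y21.447
G1 X78.674 Y26.949
G1 X74.145 Y34.548
M5
G00 X0.000 Y0.000

Since the viewBox matches the mm dimensions, user units are millimetres directly. The only transform is the Y-flip y_m = 139.141 − y_svg.

Shape 1 is a open polyline drawn with `<path>`. Its stroke #ff0000 means cut at S871, F1260. After flipping Y the toolpath is (24.566,124.478) → (195.509,130.881) → (65.973,35.746) → (32.951,117.428) → (180.861,130.039).

Shape 2 is a cubic bezier drawn with `<path>`. Its stroke #ff0000 means cut at S871, F1260. After flipping Y the toolpath is (179.223,45.405) → (174.044,36.510) → (162.030,29.381) → (145.926,24.102) → (128.471,20.755) → (112.410,19.424) → (100.483,20.190) → (95.434,23.138) → (100.005,28.349).

Shape 3 is a cubic bezier drawn with `<path>`. Its stroke #0000ff means score at S453, F1905. After flipping Y the toolpath is (208.795,32.013) → (205.446,25.106) → (190.878,20.246) → (168.774,17.442) → (142.819,16.702) → (116.695,18.034) → (94.085,21.447) → (78.674,26.949) → (74.145,34.548).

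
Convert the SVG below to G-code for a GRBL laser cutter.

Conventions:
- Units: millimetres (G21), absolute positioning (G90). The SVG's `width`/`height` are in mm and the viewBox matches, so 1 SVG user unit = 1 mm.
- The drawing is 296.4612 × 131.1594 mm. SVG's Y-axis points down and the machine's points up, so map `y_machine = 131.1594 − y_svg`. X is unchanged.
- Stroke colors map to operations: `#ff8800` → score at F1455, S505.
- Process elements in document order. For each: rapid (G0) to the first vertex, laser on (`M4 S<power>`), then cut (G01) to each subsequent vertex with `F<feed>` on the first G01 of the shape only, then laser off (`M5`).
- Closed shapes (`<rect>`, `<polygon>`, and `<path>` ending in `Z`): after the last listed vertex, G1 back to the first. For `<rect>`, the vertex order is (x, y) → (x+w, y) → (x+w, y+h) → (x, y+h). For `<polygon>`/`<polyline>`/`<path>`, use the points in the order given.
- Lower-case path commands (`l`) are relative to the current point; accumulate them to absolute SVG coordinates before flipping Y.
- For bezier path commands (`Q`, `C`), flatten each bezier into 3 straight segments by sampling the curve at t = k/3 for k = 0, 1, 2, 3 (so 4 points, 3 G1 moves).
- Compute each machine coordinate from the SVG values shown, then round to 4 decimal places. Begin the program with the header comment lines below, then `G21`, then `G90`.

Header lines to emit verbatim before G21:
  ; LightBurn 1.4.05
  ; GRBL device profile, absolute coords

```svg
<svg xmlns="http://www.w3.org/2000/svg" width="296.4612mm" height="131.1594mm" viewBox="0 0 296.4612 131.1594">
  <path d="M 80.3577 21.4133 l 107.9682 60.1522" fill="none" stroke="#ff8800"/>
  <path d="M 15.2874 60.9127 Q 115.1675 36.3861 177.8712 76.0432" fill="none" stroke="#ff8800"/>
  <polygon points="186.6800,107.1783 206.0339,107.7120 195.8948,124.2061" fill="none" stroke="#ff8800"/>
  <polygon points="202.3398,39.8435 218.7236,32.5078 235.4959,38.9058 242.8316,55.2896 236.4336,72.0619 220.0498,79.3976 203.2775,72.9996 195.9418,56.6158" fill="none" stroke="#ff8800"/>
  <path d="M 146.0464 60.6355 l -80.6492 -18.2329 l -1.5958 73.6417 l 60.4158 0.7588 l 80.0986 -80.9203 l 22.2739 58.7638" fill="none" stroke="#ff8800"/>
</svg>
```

; LightBurn 1.4.05
; GRBL device profile, absolute coords
G21
G90
G0 X80.3577 Y109.7461
M4 S505
G01 X188.3259 Y49.5939 F1455
M5
G0 X15.2874 Y70.2467
M4 S505
G01 X77.7434 Y79.4662 F1455
G01 X131.9380 Y74.4227
G01 X177.8712 Y55.1162
M5
G0 X186.6800 Y23.9811
M4 S505
G01 X206.0339 Y23.4474 F1455
G01 X195.8948 Y6.9533
G01 X186.6800 Y23.9811
M5
G0 X202.3398 Y91.3159
M4 S505
G01 X218.7236 Y98.6516 F1455
G01 X235.4959 Y92.2536
G01 X242.8316 Y75.8698
G01 X236.4336 Y59.0975
G01 X220.0498 Y51.7618
G01 X203.2775 Y58.1598
G01 X195.9418 Y74.5436
G01 X202.3398 Y91.3159
M5
G0 X146.0464 Y70.5239
M4 S505
G01 X65.3972 Y88.7568 F1455
G01 X63.8014 Y15.1151
G01 X124.2172 Y14.3563
G01 X204.3158 Y95.2766
G01 X226.5897 Y36.5128
M5

1 u = 1 mm; y_m = 131.1594 − y.

[1] `<path>` line segment, #ff8800→score S505 F1455: (80.3577,109.7461) → (188.3259,49.5939)

[2] `<path>` quadratic bezier, #ff8800→score S505 F1455: (15.2874,70.2467) → (77.7434,79.4662) → (131.9380,74.4227) → (177.8712,55.1162)

[3] `<polygon>` regular polygon, #ff8800→score S505 F1455: (186.6800,23.9811) → (206.0339,23.4474) → (195.8948,6.9533) → (186.6800,23.9811) (closed)

[4] `<polygon>` regular polygon, #ff8800→score S505 F1455: (202.3398,91.3159) → (218.7236,98.6516) → (235.4959,92.2536) → (242.8316,75.8698) → (236.4336,59.0975) → (220.0498,51.7618) → (203.2775,58.1598) → (195.9418,74.5436) → (202.3398,91.3159) (closed)

[5] `<path>` open polyline, #ff8800→score S505 F1455: (146.0464,70.5239) → (65.3972,88.7568) → (63.8014,15.1151) → (124.2172,14.3563) → (204.3158,95.2766) → (226.5897,36.5128)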